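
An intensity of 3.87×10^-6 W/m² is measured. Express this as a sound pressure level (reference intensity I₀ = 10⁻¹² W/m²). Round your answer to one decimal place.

I/I₀ = 3.87×10^-6/10⁻¹² = 3.87×10^6, and L = 10·log₁₀(I/I₀).
L = 10·(0.5877 + 6) = 65.88 dB.

65.9 dB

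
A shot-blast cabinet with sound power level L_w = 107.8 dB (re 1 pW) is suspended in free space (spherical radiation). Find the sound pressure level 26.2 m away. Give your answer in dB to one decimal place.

L_p = L_w − 10·log₁₀(4π·r²) with r = 26.2 m.
4π·r² = 8626 m², 10·log₁₀ of that is 39.358 dB.
L_p = 107.8 − 39.358 = 68.44 dB.

68.4 dB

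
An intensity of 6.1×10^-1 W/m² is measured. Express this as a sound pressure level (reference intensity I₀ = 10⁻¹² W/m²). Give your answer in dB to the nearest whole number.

L = 10·log₁₀(I/I₀) = 10·log₁₀(6.1×10^-1/10⁻¹²) = 10·log₁₀(6.1×10^11).
L = 10·(0.7853 + 11) = 117.85 dB.

118 dB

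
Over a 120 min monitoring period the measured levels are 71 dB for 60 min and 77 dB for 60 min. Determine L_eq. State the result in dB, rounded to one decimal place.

Weight each interval's intensity by its duration and average over T = 120 min:
Σ tᵢ·10^(Lᵢ/10) = 60·10^(71/10) + 60·10^(77/10) = 3.762e+09.
L_eq = 10·log₁₀(3.762e+09/120) = 74.96 dB.

75.0 dB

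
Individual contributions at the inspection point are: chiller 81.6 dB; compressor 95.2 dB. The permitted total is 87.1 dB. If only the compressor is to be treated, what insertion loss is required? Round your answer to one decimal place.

Everything except the compressor sums to 10^(81.6/10) = 1.445e+08 in linear terms, 81.60 dB.
The limit corresponds to 10^(87.1/10) = 5.129e+08; subtracting the fixed part leaves 3.683e+08 for the compressor, i.e. 85.66 dB.
Required insertion loss = 95.2 − 85.66 = 9.54 dB.

9.5 dB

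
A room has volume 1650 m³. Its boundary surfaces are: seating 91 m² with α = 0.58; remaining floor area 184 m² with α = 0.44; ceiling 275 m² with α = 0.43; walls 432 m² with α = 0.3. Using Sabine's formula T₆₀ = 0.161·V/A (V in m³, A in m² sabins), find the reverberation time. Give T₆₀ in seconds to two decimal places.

Total absorption A = 91·0.58 + 184·0.44 + 275·0.43 + 432·0.3 = 381.59 m² sabins.
T₆₀ = 0.161·V/A = 0.161·1650/381.59 = 0.696 s.

0.70 s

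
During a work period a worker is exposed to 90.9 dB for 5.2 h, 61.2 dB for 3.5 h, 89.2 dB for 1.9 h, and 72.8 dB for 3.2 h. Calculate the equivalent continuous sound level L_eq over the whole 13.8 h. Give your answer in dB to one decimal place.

Weight each interval's intensity by its duration and average over T = 13.8 h:
Σ tᵢ·10^(Lᵢ/10) = 5.2·10^(90.9/10) + 3.5·10^(61.2/10) + 1.9·10^(89.2/10) + 3.2·10^(72.8/10) = 8.043e+09.
L_eq = 10·log₁₀(8.043e+09/13.8) = 87.66 dB.

87.7 dB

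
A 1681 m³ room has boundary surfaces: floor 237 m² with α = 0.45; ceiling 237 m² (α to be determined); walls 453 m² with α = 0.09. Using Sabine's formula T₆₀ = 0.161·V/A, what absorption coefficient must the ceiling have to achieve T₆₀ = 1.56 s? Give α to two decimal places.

A = 0.161·V/T₆₀ = 0.161·1681/1.56 = 173.49 m² sabins.
Absorption from the other surfaces = 237·0.45 + 453·0.09 = 147.42 m², so the ceiling must supply 26.07 m² over 237 m².
α = 26.07/237 = 0.110.

0.11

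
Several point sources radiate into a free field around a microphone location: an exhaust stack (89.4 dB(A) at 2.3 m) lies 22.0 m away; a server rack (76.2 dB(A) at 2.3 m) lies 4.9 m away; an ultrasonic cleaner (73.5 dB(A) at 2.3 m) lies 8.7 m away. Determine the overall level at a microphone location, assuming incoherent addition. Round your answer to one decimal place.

73.1 dB(A)

First find each source's level at the receiver (point-source: −20·log₁₀(r/r_ref)), then combine on an intensity basis.
exhaust stack: 89.4 − 20·log₁₀(22.0/2.3) = 89.4 − 19.61 = 69.79 dB(A).
server rack: 76.2 − 20·log₁₀(4.9/2.3) = 76.2 − 6.57 = 69.63 dB(A).
ultrasonic cleaner: 73.5 − 20·log₁₀(8.7/2.3) = 73.5 − 11.56 = 61.94 dB(A).
Σ 10^(L/10) = 2.027e+07 → L_total = 10·log₁₀(2.027e+07) = 73.07 dB(A).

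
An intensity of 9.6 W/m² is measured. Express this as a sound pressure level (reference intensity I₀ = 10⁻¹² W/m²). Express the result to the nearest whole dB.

L = 10·log₁₀(I/I₀) = 10·log₁₀(9.6/10⁻¹²) = 10·log₁₀(9.6×10^12).
L = 10·(0.9823 + 12) = 129.82 dB.

130 dB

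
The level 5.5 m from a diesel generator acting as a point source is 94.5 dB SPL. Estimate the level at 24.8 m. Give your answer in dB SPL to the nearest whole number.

For a point source, L₂ = L₁ − 20·log₁₀(r₂/r₁).
L₂ = 94.5 − 20·log₁₀(24.8/5.5) = 94.5 − 13.082 = 81.42 dB SPL.

81 dB SPL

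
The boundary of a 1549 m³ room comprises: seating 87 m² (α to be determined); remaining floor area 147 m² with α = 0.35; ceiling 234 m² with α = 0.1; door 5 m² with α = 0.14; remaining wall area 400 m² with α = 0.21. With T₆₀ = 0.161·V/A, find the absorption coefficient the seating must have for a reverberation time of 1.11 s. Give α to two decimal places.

From T₆₀ = 0.161·V/A, the target T₆₀ = 1.11 s needs A = 0.161·1549/1.11 = 224.67 m².
Absorption from the other surfaces = 147·0.35 + 234·0.1 + 5·0.14 + 400·0.21 = 159.55 m², so the seating must supply 65.12 m² over 87 m².
α = 65.12/87 = 0.749.

0.75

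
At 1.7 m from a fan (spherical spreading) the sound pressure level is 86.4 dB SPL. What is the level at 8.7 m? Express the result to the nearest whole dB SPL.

72 dB SPL

For a point source, L₂ = L₁ − 20·log₁₀(r₂/r₁).
L₂ = 86.4 − 20·log₁₀(8.7/1.7) = 86.4 − 14.181 = 72.22 dB SPL.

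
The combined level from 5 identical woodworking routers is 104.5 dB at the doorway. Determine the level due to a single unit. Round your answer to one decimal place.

97.5 dB

5 equal contributions raise the level by 10·log₁₀ 5 = 6.990 dB, so each unit alone gives 104.5 − 6.990.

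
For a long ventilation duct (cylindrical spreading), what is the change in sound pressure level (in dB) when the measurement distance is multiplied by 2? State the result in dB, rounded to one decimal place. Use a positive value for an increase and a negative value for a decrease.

Line-source spreading: ΔL = −10·log₁₀(r₂/r₁).
ΔL = −10·log₁₀(2) = -3.01 dB.

-3.0 dB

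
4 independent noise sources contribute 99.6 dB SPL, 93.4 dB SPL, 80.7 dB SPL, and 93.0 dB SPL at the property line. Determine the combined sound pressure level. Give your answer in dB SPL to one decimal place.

101.3 dB SPL

Incoherent sources combine by intensity addition: L_total = 10·log₁₀(Σ 10^(L_i/10)).
Σ 10^(L/10) = 10^(99.6/10) + 10^(93.4/10) + 10^(80.7/10) + 10^(93.0/10) = 1.342e+10.
L_total = 10·log₁₀(1.342e+10) = 101.28 dB SPL.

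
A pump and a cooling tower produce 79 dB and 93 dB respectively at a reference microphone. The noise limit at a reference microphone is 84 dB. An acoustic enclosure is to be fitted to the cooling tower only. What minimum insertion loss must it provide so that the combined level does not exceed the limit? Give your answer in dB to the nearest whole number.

Fixed contribution from the other source: Σ 10^(L/10) = 10^(79/10) = 7.943e+07 (79.00 dB).
To meet 84 dB overall, the treated cooling tower may contribute at most 10^(84/10) − 7.943e+07 = 1.718e+08, i.e. 82.35 dB.
So the cooling tower must be reduced from 93 to 82.35 dB: IL = 10.65 dB.

11 dB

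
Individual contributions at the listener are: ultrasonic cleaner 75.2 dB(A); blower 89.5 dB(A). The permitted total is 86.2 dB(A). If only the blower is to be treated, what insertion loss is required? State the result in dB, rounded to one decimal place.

3.7 dB

The untreated sources together contribute 10^(75.2/10) = 3.311e+07, i.e. 75.20 dB(A).
To meet 86.2 dB(A) overall, the treated blower may contribute at most 10^(86.2/10) − 3.311e+07 = 3.838e+08, i.e. 85.84 dB(A).
Required insertion loss = 89.5 − 85.84 = 3.66 dB.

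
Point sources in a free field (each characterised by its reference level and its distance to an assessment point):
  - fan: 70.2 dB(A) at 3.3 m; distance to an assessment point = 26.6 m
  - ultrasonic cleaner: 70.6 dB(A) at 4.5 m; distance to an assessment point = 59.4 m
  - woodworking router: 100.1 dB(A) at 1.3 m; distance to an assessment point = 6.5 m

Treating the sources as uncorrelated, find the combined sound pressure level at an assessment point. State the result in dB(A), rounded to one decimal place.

86.1 dB(A)

Propagate each source to the receiver with L = L_ref − 20·log₁₀(r/r_ref), then add intensities.
fan: 70.2 − 20·log₁₀(26.6/3.3) = 70.2 − 18.13 = 52.07 dB(A).
ultrasonic cleaner: 70.6 − 20·log₁₀(59.4/4.5) = 70.6 − 22.41 = 48.19 dB(A).
woodworking router: 100.1 − 20·log₁₀(6.5/1.3) = 100.1 − 13.98 = 86.12 dB(A).
Σ 10^(L/10) = 4.095e+08 → L_total = 10·log₁₀(4.095e+08) = 86.12 dB(A).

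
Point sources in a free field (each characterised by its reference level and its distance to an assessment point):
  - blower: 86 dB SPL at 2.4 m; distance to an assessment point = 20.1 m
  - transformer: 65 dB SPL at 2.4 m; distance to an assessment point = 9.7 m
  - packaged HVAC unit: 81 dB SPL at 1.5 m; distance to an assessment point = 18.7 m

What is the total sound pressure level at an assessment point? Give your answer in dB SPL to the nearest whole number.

68 dB SPL

Apply inverse-square spreading to bring every level to the receiver, then sum 10^(L/10).
blower: 86 − 20·log₁₀(20.1/2.4) = 86 − 18.46 = 67.54 dB SPL.
transformer: 65 − 20·log₁₀(9.7/2.4) = 65 − 12.13 = 52.87 dB SPL.
packaged HVAC unit: 81 − 20·log₁₀(18.7/1.5) = 81 − 21.92 = 59.08 dB SPL.
Σ 10^(L/10) = 6.679e+06 → L_total = 10·log₁₀(6.679e+06) = 68.25 dB SPL.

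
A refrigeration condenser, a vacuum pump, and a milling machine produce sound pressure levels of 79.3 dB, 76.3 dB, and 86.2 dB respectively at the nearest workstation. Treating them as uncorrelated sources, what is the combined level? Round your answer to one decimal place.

87.4 dB

Incoherent sources combine by intensity addition: L_total = 10·log₁₀(Σ 10^(L_i/10)).
Σ 10^(L/10) = 10^(79.3/10) + 10^(76.3/10) + 10^(86.2/10) = 5.446e+08.
L_total = 10·log₁₀(5.446e+08) = 87.36 dB.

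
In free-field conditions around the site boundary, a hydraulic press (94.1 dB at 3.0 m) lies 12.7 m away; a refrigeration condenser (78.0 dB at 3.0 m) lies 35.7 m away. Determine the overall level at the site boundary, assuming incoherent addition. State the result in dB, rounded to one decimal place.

Apply inverse-square spreading to bring every level to the receiver, then sum 10^(L/10).
hydraulic press: 94.1 − 20·log₁₀(12.7/3.0) = 94.1 − 12.53 = 81.57 dB.
refrigeration condenser: 78.0 − 20·log₁₀(35.7/3.0) = 78.0 − 21.51 = 56.49 dB.
Σ 10^(L/10) = 1.439e+08 → L_total = 10·log₁₀(1.439e+08) = 81.58 dB.

81.6 dB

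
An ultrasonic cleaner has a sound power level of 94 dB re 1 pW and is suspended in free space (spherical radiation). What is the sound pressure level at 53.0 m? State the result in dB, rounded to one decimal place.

48.5 dB

L_p = L_w − 10·log₁₀(4π·r²) with r = 53.0 m.
4π·r² = 3.53e+04 m², 10·log₁₀ of that is 45.478 dB.
L_p = 94 − 45.478 = 48.52 dB.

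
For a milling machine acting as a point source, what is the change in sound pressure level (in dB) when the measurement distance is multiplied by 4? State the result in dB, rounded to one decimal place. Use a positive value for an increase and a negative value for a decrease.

With spherical spreading the level changes by −20·log₁₀(r₂/r₁).
ΔL = −20·log₁₀(4) = -12.04 dB.

-12.0 dB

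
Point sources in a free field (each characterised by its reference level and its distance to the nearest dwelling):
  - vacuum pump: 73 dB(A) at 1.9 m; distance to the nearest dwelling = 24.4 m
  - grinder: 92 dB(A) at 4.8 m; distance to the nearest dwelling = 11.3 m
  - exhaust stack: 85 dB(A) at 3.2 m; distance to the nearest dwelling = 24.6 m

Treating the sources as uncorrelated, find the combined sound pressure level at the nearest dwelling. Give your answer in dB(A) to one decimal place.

84.6 dB(A)

Apply inverse-square spreading to bring every level to the receiver, then sum 10^(L/10).
vacuum pump: 73 − 20·log₁₀(24.4/1.9) = 73 − 22.17 = 50.83 dB(A).
grinder: 92 − 20·log₁₀(11.3/4.8) = 92 − 7.44 = 84.56 dB(A).
exhaust stack: 85 − 20·log₁₀(24.6/3.2) = 85 − 17.72 = 67.28 dB(A).
Σ 10^(L/10) = 2.914e+08 → L_total = 10·log₁₀(2.914e+08) = 84.65 dB(A).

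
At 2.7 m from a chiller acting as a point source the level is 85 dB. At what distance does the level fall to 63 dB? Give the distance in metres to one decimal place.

For a point source L₁ − L₂ = 20·log₁₀(r₂/r₁), so r₂ = r₁·10^((L₁−L₂)/20).
r₂ = 2.7·10^((85−63)/20) = 2.7·10^(22.0/20) = 33.99 m.

34.0 m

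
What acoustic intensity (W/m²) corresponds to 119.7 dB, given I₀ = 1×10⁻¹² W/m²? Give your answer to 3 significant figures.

I/I₀ = 10^(119.7/10) = 9.333e+11, so I = 9.333e+11 × 10⁻¹² W/m².

0.933 W/m²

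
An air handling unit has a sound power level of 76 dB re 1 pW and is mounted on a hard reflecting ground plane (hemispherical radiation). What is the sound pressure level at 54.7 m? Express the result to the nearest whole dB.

The power spreads over a hemisphere of area 2π·r², so L_p = L_w − 10·log₁₀(2π·r²).
2π·r² = 1.88e+04 m², 10·log₁₀ of that is 42.742 dB.
L_p = 76 − 42.742 = 33.26 dB.

33 dB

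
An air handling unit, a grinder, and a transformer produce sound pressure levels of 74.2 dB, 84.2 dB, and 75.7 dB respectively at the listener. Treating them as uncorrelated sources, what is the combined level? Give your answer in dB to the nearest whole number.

85 dB

Incoherent sources combine by intensity addition: L_total = 10·log₁₀(Σ 10^(L_i/10)).
Σ 10^(L/10) = 10^(74.2/10) + 10^(84.2/10) + 10^(75.7/10) = 3.265e+08.
L_total = 10·log₁₀(3.265e+08) = 85.14 dB.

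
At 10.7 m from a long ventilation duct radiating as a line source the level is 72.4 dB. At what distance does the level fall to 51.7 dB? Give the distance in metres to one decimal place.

For a line source L₁ − L₂ = 10·log₁₀(r₂/r₁), so r₂ = r₁·10^((L₁−L₂)/10).
r₂ = 10.7·10^((72.4−51.7)/10) = 10.7·10^(20.7/10) = 1257.14 m.

1257.1 m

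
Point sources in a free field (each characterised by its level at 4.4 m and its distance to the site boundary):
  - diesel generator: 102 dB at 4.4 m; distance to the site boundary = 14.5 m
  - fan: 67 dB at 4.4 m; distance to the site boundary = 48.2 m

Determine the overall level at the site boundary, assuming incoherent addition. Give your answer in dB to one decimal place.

91.6 dB

Apply inverse-square spreading to bring every level to the receiver, then sum 10^(L/10).
diesel generator: 102 − 20·log₁₀(14.5/4.4) = 102 − 10.36 = 91.64 dB.
fan: 67 − 20·log₁₀(48.2/4.4) = 67 − 20.79 = 46.21 dB.
Σ 10^(L/10) = 1.459e+09 → L_total = 10·log₁₀(1.459e+09) = 91.64 dB.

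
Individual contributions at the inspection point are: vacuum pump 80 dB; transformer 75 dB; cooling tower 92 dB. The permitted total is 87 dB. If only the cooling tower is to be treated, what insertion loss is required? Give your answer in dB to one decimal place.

Everything except the cooling tower sums to 10^(80/10) + 10^(75/10) = 1.316e+08 in linear terms, 81.19 dB.
To meet 87 dB overall, the treated cooling tower may contribute at most 10^(87/10) − 1.316e+08 = 3.696e+08, i.e. 85.68 dB.
Required insertion loss = 92 − 85.68 = 6.32 dB.

6.3 dB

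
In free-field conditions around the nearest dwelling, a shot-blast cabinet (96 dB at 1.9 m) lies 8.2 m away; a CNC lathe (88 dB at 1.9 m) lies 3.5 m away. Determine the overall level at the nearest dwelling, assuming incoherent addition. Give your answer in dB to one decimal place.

Propagate each source to the receiver with L = L_ref − 20·log₁₀(r/r_ref), then add intensities.
shot-blast cabinet: 96 − 20·log₁₀(8.2/1.9) = 96 − 12.70 = 83.30 dB.
CNC lathe: 88 − 20·log₁₀(3.5/1.9) = 88 − 5.31 = 82.69 dB.
Σ 10^(L/10) = 3.997e+08 → L_total = 10·log₁₀(3.997e+08) = 86.02 dB.

86.0 dB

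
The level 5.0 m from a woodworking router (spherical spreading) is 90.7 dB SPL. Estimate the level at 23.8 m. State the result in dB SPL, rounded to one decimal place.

77.1 dB SPL

Spherical spreading from a point source gives a 20·log₁₀(r₂/r₁) drop.
L₂ = 90.7 − 20·log₁₀(23.8/5.0) = 90.7 − 13.552 = 77.15 dB SPL.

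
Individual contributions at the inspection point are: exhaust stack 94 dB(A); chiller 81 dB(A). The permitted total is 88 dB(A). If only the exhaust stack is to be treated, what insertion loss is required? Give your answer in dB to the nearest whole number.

Fixed contribution from the other source: Σ 10^(L/10) = 10^(81/10) = 1.259e+08 (81.00 dB(A)).
To meet 88 dB(A) overall, the treated exhaust stack may contribute at most 10^(88/10) − 1.259e+08 = 5.051e+08, i.e. 87.03 dB(A).
So the exhaust stack must be reduced from 94 to 87.03 dB(A): IL = 6.97 dB.

7 dB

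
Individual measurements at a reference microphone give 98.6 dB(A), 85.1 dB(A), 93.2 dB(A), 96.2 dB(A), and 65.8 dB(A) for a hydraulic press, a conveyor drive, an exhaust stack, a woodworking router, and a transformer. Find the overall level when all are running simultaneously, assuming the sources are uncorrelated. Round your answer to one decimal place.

For uncorrelated sources the intensities add, so convert each level to linear form, sum, and take 10·log₁₀ of the total.
Σ 10^(L/10) = 10^(98.6/10) + 10^(85.1/10) + 10^(93.2/10) + 10^(96.2/10) + 10^(65.8/10) = 1.383e+10.
L_total = 10·log₁₀(1.383e+10) = 101.41 dB(A).

101.4 dB(A)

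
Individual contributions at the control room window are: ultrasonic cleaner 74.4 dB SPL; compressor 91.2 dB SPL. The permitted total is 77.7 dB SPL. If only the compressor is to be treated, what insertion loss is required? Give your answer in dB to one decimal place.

16.2 dB

The untreated sources together contribute 10^(74.4/10) = 2.754e+07, i.e. 74.40 dB SPL.
To meet 77.7 dB SPL overall, the treated compressor may contribute at most 10^(77.7/10) − 2.754e+07 = 3.134e+07, i.e. 74.96 dB SPL.
Required insertion loss = 91.2 − 74.96 = 16.24 dB.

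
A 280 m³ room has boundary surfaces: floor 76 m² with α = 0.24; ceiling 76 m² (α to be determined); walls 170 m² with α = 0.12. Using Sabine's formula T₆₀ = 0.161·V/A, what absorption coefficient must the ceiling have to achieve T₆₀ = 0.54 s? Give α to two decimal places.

0.59

From T₆₀ = 0.161·V/A, the target T₆₀ = 0.54 s needs A = 0.161·280/0.54 = 83.48 m².
Absorption from the other surfaces = 76·0.24 + 170·0.12 = 38.64 m², so the ceiling must supply 44.84 m² over 76 m².
α = 44.84/76 = 0.590.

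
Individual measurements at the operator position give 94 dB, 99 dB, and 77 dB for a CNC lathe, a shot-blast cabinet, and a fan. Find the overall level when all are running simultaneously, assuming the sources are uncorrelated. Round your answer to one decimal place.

Incoherent sources combine by intensity addition: L_total = 10·log₁₀(Σ 10^(L_i/10)).
Σ 10^(L/10) = 10^(94/10) + 10^(99/10) + 10^(77/10) = 1.051e+10.
L_total = 10·log₁₀(1.051e+10) = 100.21 dB.

100.2 dB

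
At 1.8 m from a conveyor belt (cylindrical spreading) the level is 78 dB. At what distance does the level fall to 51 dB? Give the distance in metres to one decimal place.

Line-source spreading drops the level by 10·log₁₀(r₂/r₁); inverting, r₂/r₁ = 10^(ΔL/10).
r₂ = 1.8·10^((78−51)/10) = 1.8·10^(27.0/10) = 902.14 m.

902.1 m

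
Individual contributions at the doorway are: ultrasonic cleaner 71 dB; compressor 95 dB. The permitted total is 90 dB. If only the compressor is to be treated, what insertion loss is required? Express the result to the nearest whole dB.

5 dB

Everything except the compressor sums to 10^(71/10) = 1.259e+07 in linear terms, 71.00 dB.
To meet 90 dB overall, the treated compressor may contribute at most 10^(90/10) − 1.259e+07 = 9.874e+08, i.e. 89.94 dB.
Required insertion loss = 95 − 89.94 = 5.06 dB.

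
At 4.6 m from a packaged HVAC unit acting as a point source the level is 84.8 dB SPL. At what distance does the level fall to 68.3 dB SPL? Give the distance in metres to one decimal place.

30.7 m

The 16.5 dB drop corresponds to a distance ratio of 10^(16.5/20) for a point source.
r₂ = 4.6·10^((84.8−68.3)/20) = 4.6·10^(16.5/20) = 30.74 m.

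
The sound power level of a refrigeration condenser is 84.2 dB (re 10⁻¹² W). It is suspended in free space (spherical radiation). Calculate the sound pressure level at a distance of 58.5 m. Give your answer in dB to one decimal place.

Free-field spherical radiation: L_p = L_w − 10·log₁₀(4π·r²), r = 58.5 m.
4π·r² = 4.301e+04 m², 10·log₁₀ of that is 46.335 dB.
L_p = 84.2 − 46.335 = 37.86 dB.

37.9 dB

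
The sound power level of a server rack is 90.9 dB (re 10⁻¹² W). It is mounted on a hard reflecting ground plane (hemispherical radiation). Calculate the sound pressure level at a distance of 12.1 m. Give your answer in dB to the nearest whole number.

61 dB

The power spreads over a hemisphere of area 2π·r², so L_p = L_w − 10·log₁₀(2π·r²).
2π·r² = 919.9 m², 10·log₁₀ of that is 29.638 dB.
L_p = 90.9 − 29.638 = 61.26 dB.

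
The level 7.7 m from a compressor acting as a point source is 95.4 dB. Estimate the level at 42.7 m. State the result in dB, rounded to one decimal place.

80.5 dB

Spherical spreading from a point source gives a 20·log₁₀(r₂/r₁) drop.
L₂ = 95.4 − 20·log₁₀(42.7/7.7) = 95.4 − 14.879 = 80.52 dB.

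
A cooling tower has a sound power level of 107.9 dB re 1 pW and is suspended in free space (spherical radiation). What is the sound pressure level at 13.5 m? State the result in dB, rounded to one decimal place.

74.3 dB

L_p = L_w − 10·log₁₀(4π·r²) with r = 13.5 m.
4π·r² = 2290 m², 10·log₁₀ of that is 33.599 dB.
L_p = 107.9 − 33.599 = 74.30 dB.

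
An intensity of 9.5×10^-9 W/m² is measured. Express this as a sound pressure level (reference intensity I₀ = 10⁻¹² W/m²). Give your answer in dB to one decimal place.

39.8 dB

Dividing by I₀ shifts the exponent by 12: I/I₀ = 9.5×10^3.
L = 10·(0.9777 + 3) = 39.78 dB.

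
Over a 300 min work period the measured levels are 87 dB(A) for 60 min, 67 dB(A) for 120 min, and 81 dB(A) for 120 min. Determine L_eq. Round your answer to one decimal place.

81.8 dB(A)

Weight each interval's intensity by its duration and average over T = 300 min:
Σ tᵢ·10^(Lᵢ/10) = 60·10^(87/10) + 120·10^(67/10) + 120·10^(81/10) = 4.578e+10.
L_eq = 10·log₁₀(4.578e+10/300) = 81.84 dB(A).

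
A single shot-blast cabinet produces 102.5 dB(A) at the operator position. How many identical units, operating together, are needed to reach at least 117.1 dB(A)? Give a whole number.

The shortfall is 117.1 − 102.5 = 14.6 dB, and N units add 10·log₁₀ N, so need 10·log₁₀ N ≥ 14.6.
N ≥ 10^(14.6/10) = 28.840, so N = 29.

29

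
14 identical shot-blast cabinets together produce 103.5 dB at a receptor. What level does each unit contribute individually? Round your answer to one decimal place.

92.0 dB

Dividing the total intensity by 14 lowers the level by 10·log₁₀ 14 = 11.461 dB: L₁ = 103.5 − 11.461.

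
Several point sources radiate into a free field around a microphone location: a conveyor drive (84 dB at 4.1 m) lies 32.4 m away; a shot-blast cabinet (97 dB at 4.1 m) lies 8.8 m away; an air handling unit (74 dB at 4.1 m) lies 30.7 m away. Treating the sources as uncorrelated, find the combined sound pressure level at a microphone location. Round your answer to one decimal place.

Apply inverse-square spreading to bring every level to the receiver, then sum 10^(L/10).
conveyor drive: 84 − 20·log₁₀(32.4/4.1) = 84 − 17.96 = 66.04 dB.
shot-blast cabinet: 97 − 20·log₁₀(8.8/4.1) = 97 − 6.63 = 90.37 dB.
air handling unit: 74 − 20·log₁₀(30.7/4.1) = 74 − 17.49 = 56.51 dB.
Σ 10^(L/10) = 1.092e+09 → L_total = 10·log₁₀(1.092e+09) = 90.38 dB.

90.4 dB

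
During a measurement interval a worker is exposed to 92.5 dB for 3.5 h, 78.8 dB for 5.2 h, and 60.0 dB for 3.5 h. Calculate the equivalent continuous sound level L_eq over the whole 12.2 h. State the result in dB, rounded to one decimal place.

The energy average is taken in the linear domain: L_eq = 10·log₁₀[(Σ tᵢ·10^(Lᵢ/10))/T], T = 12.2 h.
Σ tᵢ·10^(Lᵢ/10) = 3.5·10^(92.5/10) + 5.2·10^(78.8/10) + 3.5·10^(60.0/10) = 6.622e+09.
L_eq = 10·log₁₀(6.622e+09/12.2) = 87.35 dB.

87.3 dB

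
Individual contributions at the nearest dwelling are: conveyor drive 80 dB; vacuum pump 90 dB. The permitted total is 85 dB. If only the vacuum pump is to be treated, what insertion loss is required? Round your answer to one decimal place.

Fixed contribution from the other source: Σ 10^(L/10) = 10^(80/10) = 1.000e+08 (80.00 dB).
The limit corresponds to 10^(85/10) = 3.162e+08; subtracting the fixed part leaves 2.162e+08 for the vacuum pump, i.e. 83.35 dB.
So the vacuum pump must be reduced from 90 to 83.35 dB: IL = 6.65 dB.

6.7 dB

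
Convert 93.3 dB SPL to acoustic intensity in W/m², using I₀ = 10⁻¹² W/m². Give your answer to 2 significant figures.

0.0021 W/m²

I = I₀·10^(L/10) = 10⁻¹² × 10^(93.3/10) = 10^(-2.670).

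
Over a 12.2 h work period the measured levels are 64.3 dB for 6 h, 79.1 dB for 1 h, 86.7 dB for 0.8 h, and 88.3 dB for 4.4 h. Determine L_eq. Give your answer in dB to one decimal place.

Weight each interval's intensity by its duration and average over T = 12.2 h:
Σ tᵢ·10^(Lᵢ/10) = 6·10^(64.3/10) + 1·10^(79.1/10) + 0.8·10^(86.7/10) + 4.4·10^(88.3/10) = 3.446e+09.
L_eq = 10·log₁₀(3.446e+09/12.2) = 84.51 dB.

84.5 dB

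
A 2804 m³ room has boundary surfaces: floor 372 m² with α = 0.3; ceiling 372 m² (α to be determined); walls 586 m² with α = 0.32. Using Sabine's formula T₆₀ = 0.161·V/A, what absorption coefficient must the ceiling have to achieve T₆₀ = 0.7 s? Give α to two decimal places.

0.93

From T₆₀ = 0.161·V/A, the target T₆₀ = 0.7 s needs A = 0.161·2804/0.7 = 644.92 m².
Absorption from the other surfaces = 372·0.3 + 586·0.32 = 299.12 m², so the ceiling must supply 345.80 m² over 372 m².
α = 345.80/372 = 0.930.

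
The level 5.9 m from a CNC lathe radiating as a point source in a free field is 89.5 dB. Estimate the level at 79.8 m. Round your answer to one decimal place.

For a point source, L₂ = L₁ − 20·log₁₀(r₂/r₁).
L₂ = 89.5 − 20·log₁₀(79.8/5.9) = 89.5 − 22.623 = 66.88 dB.

66.9 dB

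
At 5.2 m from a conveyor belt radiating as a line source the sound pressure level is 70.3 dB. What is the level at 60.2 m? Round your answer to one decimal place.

For a line source, L₂ = L₁ − 10·log₁₀(r₂/r₁).
L₂ = 70.3 − 10·log₁₀(60.2/5.2) = 70.3 − 10.636 = 59.66 dB.

59.7 dB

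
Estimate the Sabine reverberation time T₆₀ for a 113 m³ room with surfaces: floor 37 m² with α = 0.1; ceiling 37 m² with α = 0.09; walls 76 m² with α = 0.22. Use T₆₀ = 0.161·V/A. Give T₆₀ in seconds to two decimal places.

A = Σ Sᵢαᵢ = 37·0.1 + 37·0.09 + 76·0.22 = 23.75 m².
T₆₀ = 0.161 × 113 / 23.75 = 0.766 s.

0.77 s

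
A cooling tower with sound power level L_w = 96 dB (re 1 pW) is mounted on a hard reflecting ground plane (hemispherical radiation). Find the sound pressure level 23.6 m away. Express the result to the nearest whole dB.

L_p = L_w − 10·log₁₀(2π·r²) with r = 23.6 m.
2π·r² = 3499 m², 10·log₁₀ of that is 35.440 dB.
L_p = 96 − 35.440 = 60.56 dB.

61 dB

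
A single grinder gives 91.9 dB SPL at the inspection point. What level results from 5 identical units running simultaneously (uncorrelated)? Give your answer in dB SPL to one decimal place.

N identical incoherent sources raise the level by 10·log₁₀ N.
L_total = 91.9 + 10·log₁₀(5) = 91.9 + 6.990 = 98.89 dB SPL.

98.9 dB SPL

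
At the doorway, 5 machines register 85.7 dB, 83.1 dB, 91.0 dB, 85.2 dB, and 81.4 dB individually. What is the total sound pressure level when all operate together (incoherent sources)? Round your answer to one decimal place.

93.6 dB

For uncorrelated sources the intensities add, so convert each level to linear form, sum, and take 10·log₁₀ of the total.
Σ 10^(L/10) = 10^(85.7/10) + 10^(83.1/10) + 10^(91.0/10) + 10^(85.2/10) + 10^(81.4/10) = 2.304e+09.
L_total = 10·log₁₀(2.304e+09) = 93.62 dB.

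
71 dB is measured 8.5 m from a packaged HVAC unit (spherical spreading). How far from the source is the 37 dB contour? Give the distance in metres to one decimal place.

Point-source spreading drops the level by 20·log₁₀(r₂/r₁); inverting, r₂/r₁ = 10^(ΔL/20).
r₂ = 8.5·10^((71−37)/20) = 8.5·10^(34.0/20) = 426.01 m.

426.0 m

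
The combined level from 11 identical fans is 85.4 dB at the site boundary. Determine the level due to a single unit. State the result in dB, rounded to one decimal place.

11 equal contributions raise the level by 10·log₁₀ 11 = 10.414 dB, so each unit alone gives 85.4 − 10.414.

75.0 dB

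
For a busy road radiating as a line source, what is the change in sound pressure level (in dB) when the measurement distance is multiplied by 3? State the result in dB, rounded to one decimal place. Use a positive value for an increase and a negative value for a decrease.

-4.8 dB

A line source loses 3 dB per doubling of distance; generally ΔL = −10·log₁₀(r₂/r₁).
ΔL = −10·log₁₀(3) = -4.77 dB.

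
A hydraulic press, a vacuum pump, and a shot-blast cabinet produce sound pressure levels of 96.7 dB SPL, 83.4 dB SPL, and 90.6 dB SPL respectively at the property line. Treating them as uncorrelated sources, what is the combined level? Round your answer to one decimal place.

Incoherent sources combine by intensity addition: L_total = 10·log₁₀(Σ 10^(L_i/10)).
Σ 10^(L/10) = 10^(96.7/10) + 10^(83.4/10) + 10^(90.6/10) = 6.044e+09.
L_total = 10·log₁₀(6.044e+09) = 97.81 dB SPL.

97.8 dB SPL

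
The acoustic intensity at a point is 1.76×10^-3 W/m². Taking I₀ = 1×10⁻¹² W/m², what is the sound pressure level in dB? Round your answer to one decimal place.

92.5 dB

Dividing by I₀ shifts the exponent by 12: I/I₀ = 1.76×10^9.
L = 10·(0.2455 + 9) = 92.46 dB.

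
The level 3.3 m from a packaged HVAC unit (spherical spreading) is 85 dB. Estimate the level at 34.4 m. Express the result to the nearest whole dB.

65 dB

Point-source attenuation: ΔL = 20·log₁₀(r₂/r₁) = 20·log₁₀(34.4/3.3) = 20.361 dB.
L₂ = 85 − 20·log₁₀(34.4/3.3) = 85 − 20.361 = 64.64 dB.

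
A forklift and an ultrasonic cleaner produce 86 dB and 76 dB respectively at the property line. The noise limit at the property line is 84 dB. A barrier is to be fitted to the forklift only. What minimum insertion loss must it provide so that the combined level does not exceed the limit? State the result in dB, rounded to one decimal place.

The untreated sources together contribute 10^(76/10) = 3.981e+07, i.e. 76.00 dB.
The limit corresponds to 10^(84/10) = 2.512e+08; subtracting the fixed part leaves 2.114e+08 for the forklift, i.e. 83.25 dB.
So the forklift must be reduced from 86 to 83.25 dB: IL = 2.75 dB.

2.7 dB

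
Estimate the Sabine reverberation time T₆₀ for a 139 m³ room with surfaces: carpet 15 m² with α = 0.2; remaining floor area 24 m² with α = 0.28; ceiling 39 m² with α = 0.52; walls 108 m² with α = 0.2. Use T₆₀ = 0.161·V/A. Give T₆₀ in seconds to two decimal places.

0.43 s

Summing Sᵢαᵢ: 15·0.2 + 24·0.28 + 39·0.52 + 108·0.2 = 51.60 m².
T₆₀ = 0.161 × 139 / 51.60 = 0.434 s.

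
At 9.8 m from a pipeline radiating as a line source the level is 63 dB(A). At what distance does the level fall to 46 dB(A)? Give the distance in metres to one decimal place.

Line-source spreading drops the level by 10·log₁₀(r₂/r₁); inverting, r₂/r₁ = 10^(ΔL/10).
r₂ = 9.8·10^((63−46)/10) = 9.8·10^(17.0/10) = 491.16 m.

491.2 m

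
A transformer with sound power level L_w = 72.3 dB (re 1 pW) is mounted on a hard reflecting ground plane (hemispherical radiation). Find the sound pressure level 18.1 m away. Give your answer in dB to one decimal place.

L_p = L_w − 10·log₁₀(2π·r²) with r = 18.1 m.
2π·r² = 2058 m², 10·log₁₀ of that is 33.135 dB.
L_p = 72.3 − 33.135 = 39.16 dB.

39.2 dB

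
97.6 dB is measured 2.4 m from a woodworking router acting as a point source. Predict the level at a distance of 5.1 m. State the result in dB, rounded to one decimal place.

Spherical spreading from a point source gives a 20·log₁₀(r₂/r₁) drop.
L₂ = 97.6 − 20·log₁₀(5.1/2.4) = 97.6 − 6.547 = 91.05 dB.

91.1 dB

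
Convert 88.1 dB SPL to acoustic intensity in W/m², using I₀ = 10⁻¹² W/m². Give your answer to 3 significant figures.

I/I₀ = 10^(88.1/10) = 6.457e+08, so I = 6.457e+08 × 10⁻¹² W/m².

0.000646 W/m²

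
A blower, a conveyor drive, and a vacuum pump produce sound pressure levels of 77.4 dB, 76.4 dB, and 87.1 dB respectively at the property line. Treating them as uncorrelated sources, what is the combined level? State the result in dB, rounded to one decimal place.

For uncorrelated sources the intensities add, so convert each level to linear form, sum, and take 10·log₁₀ of the total.
Σ 10^(L/10) = 10^(77.4/10) + 10^(76.4/10) + 10^(87.1/10) = 6.115e+08.
L_total = 10·log₁₀(6.115e+08) = 87.86 dB.

87.9 dB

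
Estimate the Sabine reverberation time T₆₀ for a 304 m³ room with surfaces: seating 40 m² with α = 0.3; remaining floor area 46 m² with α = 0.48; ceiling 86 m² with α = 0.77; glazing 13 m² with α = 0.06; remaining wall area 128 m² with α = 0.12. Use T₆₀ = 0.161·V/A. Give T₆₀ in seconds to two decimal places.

0.42 s

Summing Sᵢαᵢ: 40·0.3 + 46·0.48 + 86·0.77 + 13·0.06 + 128·0.12 = 116.44 m².
T₆₀ = 0.161 × 304 / 116.44 = 0.420 s.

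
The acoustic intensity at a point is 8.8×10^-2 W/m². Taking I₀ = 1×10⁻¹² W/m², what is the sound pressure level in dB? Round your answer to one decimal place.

109.4 dB

Dividing by I₀ shifts the exponent by 12: I/I₀ = 8.8×10^10.
L = 10·(0.9445 + 10) = 109.44 dB.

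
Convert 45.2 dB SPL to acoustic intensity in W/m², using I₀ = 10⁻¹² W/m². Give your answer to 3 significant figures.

3.31e-08 W/m²

I = I₀·10^(L/10) = 10⁻¹² × 10^(45.2/10) = 10^(-7.480).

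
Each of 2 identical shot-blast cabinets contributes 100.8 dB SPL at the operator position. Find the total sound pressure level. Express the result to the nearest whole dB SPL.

104 dB SPL

L_total = L₁ + 10·log₁₀ N for N identical incoherent sources.
L_total = 100.8 + 10·log₁₀(2) = 100.8 + 3.010 = 103.81 dB SPL.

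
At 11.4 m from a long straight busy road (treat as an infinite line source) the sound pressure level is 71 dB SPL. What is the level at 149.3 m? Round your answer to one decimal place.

Line-source attenuation: ΔL = 10·log₁₀(r₂/r₁) = 10·log₁₀(149.3/11.4) = 11.172 dB.
L₂ = 71 − 10·log₁₀(149.3/11.4) = 71 − 11.172 = 59.83 dB SPL.

59.8 dB SPL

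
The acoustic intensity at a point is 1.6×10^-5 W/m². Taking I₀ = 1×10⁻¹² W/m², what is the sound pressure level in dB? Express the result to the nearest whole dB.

L = 10·log₁₀(I/I₀) = 10·log₁₀(1.6×10^-5/10⁻¹²) = 10·log₁₀(1.6×10^7).
L = 10·(0.2041 + 7) = 72.04 dB.

72 dB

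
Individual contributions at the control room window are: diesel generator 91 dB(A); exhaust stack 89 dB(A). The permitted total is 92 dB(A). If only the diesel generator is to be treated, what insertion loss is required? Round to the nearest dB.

Everything except the diesel generator sums to 10^(89/10) = 7.943e+08 in linear terms, 89.00 dB(A).
The limit corresponds to 10^(92/10) = 1.585e+09; subtracting the fixed part leaves 7.906e+08 for the diesel generator, i.e. 88.98 dB(A).
Required insertion loss = 91 − 88.98 = 2.02 dB.

2 dB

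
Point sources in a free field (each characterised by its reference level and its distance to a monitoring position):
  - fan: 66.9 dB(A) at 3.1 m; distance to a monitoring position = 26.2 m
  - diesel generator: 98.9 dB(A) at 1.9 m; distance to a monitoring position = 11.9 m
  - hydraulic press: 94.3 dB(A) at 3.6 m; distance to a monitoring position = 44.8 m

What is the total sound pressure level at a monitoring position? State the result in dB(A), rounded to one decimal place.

83.3 dB(A)

First find each source's level at the receiver (point-source: −20·log₁₀(r/r_ref)), then combine on an intensity basis.
fan: 66.9 − 20·log₁₀(26.2/3.1) = 66.9 − 18.54 = 48.36 dB(A).
diesel generator: 98.9 − 20·log₁₀(11.9/1.9) = 98.9 − 15.94 = 82.96 dB(A).
hydraulic press: 94.3 − 20·log₁₀(44.8/3.6) = 94.3 − 21.90 = 72.40 dB(A).
Σ 10^(L/10) = 2.153e+08 → L_total = 10·log₁₀(2.153e+08) = 83.33 dB(A).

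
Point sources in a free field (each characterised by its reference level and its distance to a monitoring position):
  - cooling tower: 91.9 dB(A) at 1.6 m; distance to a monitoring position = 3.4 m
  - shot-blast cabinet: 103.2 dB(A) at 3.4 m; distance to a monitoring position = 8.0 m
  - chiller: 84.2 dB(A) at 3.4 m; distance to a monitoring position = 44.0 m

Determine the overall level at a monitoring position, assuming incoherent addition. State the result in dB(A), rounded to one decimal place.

First find each source's level at the receiver (point-source: −20·log₁₀(r/r_ref)), then combine on an intensity basis.
cooling tower: 91.9 − 20·log₁₀(3.4/1.6) = 91.9 − 6.55 = 85.35 dB(A).
shot-blast cabinet: 103.2 − 20·log₁₀(8.0/3.4) = 103.2 − 7.43 = 95.77 dB(A).
chiller: 84.2 − 20·log₁₀(44.0/3.4) = 84.2 − 22.24 = 61.96 dB(A).
Σ 10^(L/10) = 4.118e+09 → L_total = 10·log₁₀(4.118e+09) = 96.15 dB(A).

96.1 dB(A)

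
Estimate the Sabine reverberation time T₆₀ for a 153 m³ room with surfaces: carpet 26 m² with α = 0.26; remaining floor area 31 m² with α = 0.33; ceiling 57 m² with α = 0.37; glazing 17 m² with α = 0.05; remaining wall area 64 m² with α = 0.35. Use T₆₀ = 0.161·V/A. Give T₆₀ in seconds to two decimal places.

0.40 s

A = Σ Sᵢαᵢ = 26·0.26 + 31·0.33 + 57·0.37 + 17·0.05 + 64·0.35 = 61.33 m².
T₆₀ = 0.161 × 153 / 61.33 = 0.402 s.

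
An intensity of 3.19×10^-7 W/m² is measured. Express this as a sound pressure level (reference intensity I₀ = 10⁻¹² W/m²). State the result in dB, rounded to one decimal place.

55.0 dB

Dividing by I₀ shifts the exponent by 12: I/I₀ = 3.19×10^5.
L = 10·(0.5038 + 5) = 55.04 dB.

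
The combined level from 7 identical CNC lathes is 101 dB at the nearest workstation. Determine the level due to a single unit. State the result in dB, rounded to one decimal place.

92.5 dB

For N identical incoherent sources L_total = L₁ + 10·log₁₀ N, so L₁ = 101 − 10·log₁₀(7) = 101 − 8.451.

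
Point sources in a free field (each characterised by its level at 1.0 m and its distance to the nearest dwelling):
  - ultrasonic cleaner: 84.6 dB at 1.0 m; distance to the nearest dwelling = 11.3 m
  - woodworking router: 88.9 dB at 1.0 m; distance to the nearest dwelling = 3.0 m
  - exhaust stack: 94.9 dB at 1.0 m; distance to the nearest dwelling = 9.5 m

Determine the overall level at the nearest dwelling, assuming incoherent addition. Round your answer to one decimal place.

First find each source's level at the receiver (point-source: −20·log₁₀(r/r_ref)), then combine on an intensity basis.
ultrasonic cleaner: 84.6 − 20·log₁₀(11.3/1.0) = 84.6 − 21.06 = 63.54 dB.
woodworking router: 88.9 − 20·log₁₀(3.0/1.0) = 88.9 − 9.54 = 79.36 dB.
exhaust stack: 94.9 − 20·log₁₀(9.5/1.0) = 94.9 − 19.55 = 75.35 dB.
Σ 10^(L/10) = 1.227e+08 → L_total = 10·log₁₀(1.227e+08) = 80.89 dB.

80.9 dB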